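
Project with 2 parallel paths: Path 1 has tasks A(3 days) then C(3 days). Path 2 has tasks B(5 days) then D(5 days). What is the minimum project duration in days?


Path 1 = 3 + 3 = 6 days
Path 2 = 5 + 5 = 10 days
Duration = max(6, 10) = 10 days

10 days


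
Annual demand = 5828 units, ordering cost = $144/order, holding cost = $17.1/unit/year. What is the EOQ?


Formula: EOQ = sqrt(2 * D * S / H)
Numerator: 2 * 5828 * 144 = 1678464
2DS/H = 1678464 / 17.1 = 98155.8
EOQ = sqrt(98155.8) = 313.3 units

313.3 units


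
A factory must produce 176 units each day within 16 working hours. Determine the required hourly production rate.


Formula: Production Rate = Daily Demand / Available Hours
Rate = 176 units/day / 16 hours/day
Rate = 11.0 units/hour

11.0 units/hour


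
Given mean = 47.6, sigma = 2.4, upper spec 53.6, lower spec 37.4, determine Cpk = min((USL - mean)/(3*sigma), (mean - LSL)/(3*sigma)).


Cpu = (53.6 - 47.6) / (3 * 2.4) = 0.83
Cpl = (47.6 - 37.4) / (3 * 2.4) = 1.42
Cpk = min(0.83, 1.42) = 0.83

0.83


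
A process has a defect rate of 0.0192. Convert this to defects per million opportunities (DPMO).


DPMO = defect_rate * 1000000 = 0.0192 * 1000000

19200


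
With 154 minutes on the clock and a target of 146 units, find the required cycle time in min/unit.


Formula: CT = Available Time / Number of Units
CT = 154 min / 146 units
CT = 1.05 min/unit

1.05 min/unit


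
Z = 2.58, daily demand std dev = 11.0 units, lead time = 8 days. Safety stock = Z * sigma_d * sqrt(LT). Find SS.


Formula: SS = z * sigma_d * sqrt(LT)
sqrt(LT) = sqrt(8) = 2.8284
SS = 2.58 * 11.0 * 2.8284
SS = 80.3 units

80.3 units


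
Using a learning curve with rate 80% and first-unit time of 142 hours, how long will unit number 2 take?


Formula: T_n = T_1 * (learning_rate)^(log2(n)) where learning_rate = rate/100
Doublings = log2(2) = 1
T_n = 142 * 0.8^1
T_n = 142 * 0.8 = 113.6 hours

113.6 hours


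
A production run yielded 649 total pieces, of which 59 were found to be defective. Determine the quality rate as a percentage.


Formula: Quality Rate = Good Pieces / Total Pieces * 100
Good pieces = 649 - 59 = 590
QR = 590 / 649 * 100 = 90.9%

90.9%


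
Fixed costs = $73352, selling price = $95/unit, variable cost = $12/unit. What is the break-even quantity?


Formula: BEQ = Fixed Costs / (Price - Variable Cost)
Contribution margin = $95 - $12 = $83/unit
BEQ = ceil($73352 / $83/unit) = ceil(883.76) = 884 units

884 units


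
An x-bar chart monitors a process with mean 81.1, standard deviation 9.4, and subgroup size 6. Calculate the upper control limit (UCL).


UCL = 81.1 + 3 * 9.4 / sqrt(6)

92.61


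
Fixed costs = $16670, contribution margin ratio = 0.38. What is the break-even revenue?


Formula: BER = Fixed Costs / Contribution Margin Ratio
BER = $16670 / 0.38
BER = $43868.42 (to the nearest cent)

$43868.42


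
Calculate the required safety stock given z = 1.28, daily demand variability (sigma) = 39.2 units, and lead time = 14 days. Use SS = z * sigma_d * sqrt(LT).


Formula: SS = z * sigma_d * sqrt(LT)
sqrt(LT) = sqrt(14) = 3.7417
SS = 1.28 * 39.2 * 3.7417
SS = 187.7 units

187.7 units


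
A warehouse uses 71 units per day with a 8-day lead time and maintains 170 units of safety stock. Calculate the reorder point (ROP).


Formula: ROP = (Daily Demand * Lead Time) + Safety Stock
Demand during lead time = 71 * 8 = 568 units
ROP = 568 + 170 = 738 units

738 units


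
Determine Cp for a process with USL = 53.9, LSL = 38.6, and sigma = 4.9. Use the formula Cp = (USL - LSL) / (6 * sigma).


Cp = (53.9 - 38.6) / (6 * 4.9)

0.52


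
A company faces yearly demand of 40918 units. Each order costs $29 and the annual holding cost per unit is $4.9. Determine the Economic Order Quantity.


Formula: EOQ = sqrt(2 * D * S / H)
Numerator: 2 * 40918 * 29 = 2373244
2DS/H = 2373244 / 4.9 = 484335.5
EOQ = sqrt(484335.5) = 695.9 units

695.9 units


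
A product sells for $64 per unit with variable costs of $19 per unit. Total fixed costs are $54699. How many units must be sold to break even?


Formula: BEQ = Fixed Costs / (Price - Variable Cost)
Contribution margin = $64 - $19 = $45/unit
BEQ = ceil($54699 / $45/unit) = ceil(1215.53) = 1216 units

1216 units


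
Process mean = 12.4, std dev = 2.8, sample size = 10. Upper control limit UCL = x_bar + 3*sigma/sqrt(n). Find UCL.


UCL = 12.4 + 3 * 2.8 / sqrt(10)

15.06


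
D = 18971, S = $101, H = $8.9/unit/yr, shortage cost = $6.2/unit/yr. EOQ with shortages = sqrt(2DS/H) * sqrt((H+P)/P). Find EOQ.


Formula: EOQ* = sqrt(2DS/H) * sqrt((H+P)/P)
Base EOQ = sqrt(2*18971*101/8.9) = 656.18 units
Correction = sqrt((8.9+6.2)/6.2) = 1.5606
EOQ* = 656.18 * 1.5606 = 1024.0 units

1024.0 units


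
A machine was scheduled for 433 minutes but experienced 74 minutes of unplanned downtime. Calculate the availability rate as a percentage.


Formula: Availability = (Planned Time - Downtime) / Planned Time * 100
Uptime = 433 - 74 = 359 min
Availability = 359 / 433 * 100 = 82.9%

82.9%


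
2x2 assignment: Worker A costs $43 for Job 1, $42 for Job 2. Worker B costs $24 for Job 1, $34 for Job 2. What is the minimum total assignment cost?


Option 1: A->1 + B->2 = $43 + $34 = $77
Option 2: A->2 + B->1 = $42 + $24 = $66
Min cost = min($77, $66) = $66

$66


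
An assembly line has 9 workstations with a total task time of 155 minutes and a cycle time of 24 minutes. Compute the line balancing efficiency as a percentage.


Formula: Efficiency = Sum of Task Times / (N_stations * CT) * 100
Total station capacity = 9 stations * 24 min = 216 min
Efficiency = 155 / 216 * 100 = 71.8%

71.8%


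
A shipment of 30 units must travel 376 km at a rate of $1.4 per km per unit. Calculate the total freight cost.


TC = dist * cost * units = 376 * 1.4 * 30 = $15792.00

$15792.00


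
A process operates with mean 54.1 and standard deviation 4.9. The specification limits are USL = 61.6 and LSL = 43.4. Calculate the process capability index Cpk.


Cpu = (61.6 - 54.1) / (3 * 4.9) = 0.51
Cpl = (54.1 - 43.4) / (3 * 4.9) = 0.73
Cpk = min(0.51, 0.73) = 0.51

0.51


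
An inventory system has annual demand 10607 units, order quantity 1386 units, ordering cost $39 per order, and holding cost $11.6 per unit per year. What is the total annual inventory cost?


TC = 10607/1386 * 39 + 1386/2 * 11.6

$8337.27


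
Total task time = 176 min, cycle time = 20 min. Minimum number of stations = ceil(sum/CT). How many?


Formula: N_min = ceil(Sum of Task Times / Cycle Time)
N_min = ceil(176 min / 20 min) = ceil(8.8)
N_min = 9 stations

9


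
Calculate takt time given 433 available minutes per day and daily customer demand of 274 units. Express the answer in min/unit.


Formula: Takt Time = Available Production Time / Customer Demand
Takt = 433 min/day / 274 units/day
Takt = 1.58 min/unit

1.58 min/unit


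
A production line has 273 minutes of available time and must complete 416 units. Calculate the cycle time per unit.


Formula: CT = Available Time / Number of Units
CT = 273 min / 416 units
CT = 0.66 min/unit

0.66 min/unit


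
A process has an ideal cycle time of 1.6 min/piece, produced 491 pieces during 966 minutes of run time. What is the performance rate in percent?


Formula: Performance = (Ideal CT * Total Count) / Run Time * 100
Ideal output time = 1.6 * 491 = 785.6 min
Performance = 785.6 / 966 * 100 = 81.3%

81.3%


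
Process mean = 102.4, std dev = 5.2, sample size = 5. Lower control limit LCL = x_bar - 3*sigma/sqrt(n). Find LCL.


LCL = 102.4 - 3 * 5.2 / sqrt(5)

95.42


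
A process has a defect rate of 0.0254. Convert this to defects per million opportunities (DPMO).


DPMO = defect_rate * 1000000 = 0.0254 * 1000000

25400


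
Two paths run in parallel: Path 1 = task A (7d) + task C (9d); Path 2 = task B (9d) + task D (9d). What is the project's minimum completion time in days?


Path 1 = 7 + 9 = 16 days
Path 2 = 9 + 9 = 18 days
Duration = max(16, 18) = 18 days

18 days


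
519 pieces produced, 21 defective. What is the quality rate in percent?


Formula: Quality Rate = Good Pieces / Total Pieces * 100
Good pieces = 519 - 21 = 498
QR = 498 / 519 * 100 = 96.0%

96.0%


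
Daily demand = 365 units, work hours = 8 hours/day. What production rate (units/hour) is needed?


Formula: Production Rate = Daily Demand / Available Hours
Rate = 365 units/day / 8 hours/day
Rate = 45.6 units/hour

45.6 units/hour


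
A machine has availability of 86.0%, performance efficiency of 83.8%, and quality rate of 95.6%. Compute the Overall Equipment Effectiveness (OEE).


Formula: OEE = Availability * Performance * Quality / 10000
A * P = 86.0% * 83.8% / 100 = 72.07%
OEE = 72.07% * 95.6% / 100 = 68.9%

68.9%


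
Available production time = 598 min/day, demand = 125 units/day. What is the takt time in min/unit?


Formula: Takt Time = Available Production Time / Customer Demand
Takt = 598 min/day / 125 units/day
Takt = 4.78 min/unit

4.78 min/unit


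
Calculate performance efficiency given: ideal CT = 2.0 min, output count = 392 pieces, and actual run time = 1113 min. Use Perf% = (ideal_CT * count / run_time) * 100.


Formula: Performance = (Ideal CT * Total Count) / Run Time * 100
Ideal output time = 2.0 * 392 = 784.0 min
Performance = 784.0 / 1113 * 100 = 70.4%

70.4%


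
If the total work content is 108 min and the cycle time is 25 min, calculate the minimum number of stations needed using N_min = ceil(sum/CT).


Formula: N_min = ceil(Sum of Task Times / Cycle Time)
N_min = ceil(108 min / 25 min) = ceil(4.32)
N_min = 5 stations

5


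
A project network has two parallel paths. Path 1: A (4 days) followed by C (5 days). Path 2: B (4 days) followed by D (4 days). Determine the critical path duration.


Path 1 = 4 + 5 = 9 days
Path 2 = 4 + 4 = 8 days
Duration = max(9, 8) = 9 days

9 days


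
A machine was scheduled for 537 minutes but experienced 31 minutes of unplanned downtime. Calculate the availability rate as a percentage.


Formula: Availability = (Planned Time - Downtime) / Planned Time * 100
Uptime = 537 - 31 = 506 min
Availability = 506 / 537 * 100 = 94.2%

94.2%


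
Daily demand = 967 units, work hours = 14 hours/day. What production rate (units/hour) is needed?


Formula: Production Rate = Daily Demand / Available Hours
Rate = 967 units/day / 14 hours/day
Rate = 69.1 units/hour

69.1 units/hour


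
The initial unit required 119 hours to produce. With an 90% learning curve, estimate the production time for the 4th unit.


Formula: T_n = T_1 * (learning_rate)^(log2(n)) where learning_rate = rate/100
Doublings = log2(4) = 2
T_n = 119 * 0.9^2
T_n = 119 * 0.81 = 96.4 hours

96.4 hours


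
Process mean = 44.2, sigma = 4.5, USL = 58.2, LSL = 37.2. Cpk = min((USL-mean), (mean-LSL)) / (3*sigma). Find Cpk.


Cpu = (58.2 - 44.2) / (3 * 4.5) = 1.04
Cpl = (44.2 - 37.2) / (3 * 4.5) = 0.52
Cpk = min(1.04, 0.52) = 0.52

0.52


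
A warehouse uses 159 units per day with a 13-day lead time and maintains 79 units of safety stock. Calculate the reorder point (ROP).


Formula: ROP = (Daily Demand * Lead Time) + Safety Stock
Demand during lead time = 159 * 13 = 2067 units
ROP = 2067 + 79 = 2146 units

2146 units


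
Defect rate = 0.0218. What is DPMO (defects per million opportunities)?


DPMO = defect_rate * 1000000 = 0.0218 * 1000000

21800


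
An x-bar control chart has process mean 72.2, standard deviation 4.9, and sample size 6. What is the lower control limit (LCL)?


LCL = 72.2 - 3 * 4.9 / sqrt(6)

66.2


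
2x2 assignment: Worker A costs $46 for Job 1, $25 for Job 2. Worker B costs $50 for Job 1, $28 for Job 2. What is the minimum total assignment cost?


Option 1: A->1 + B->2 = $46 + $28 = $74
Option 2: A->2 + B->1 = $25 + $50 = $75
Min cost = min($74, $75) = $74

$74


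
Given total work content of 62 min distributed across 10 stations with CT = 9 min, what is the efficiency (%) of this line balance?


Formula: Efficiency = Sum of Task Times / (N_stations * CT) * 100
Total station capacity = 10 stations * 9 min = 90 min
Efficiency = 62 / 90 * 100 = 68.9%

68.9%


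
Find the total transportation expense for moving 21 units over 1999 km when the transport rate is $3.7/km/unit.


TC = dist * cost * units = 1999 * 3.7 * 21 = $155322.30

$155322.30


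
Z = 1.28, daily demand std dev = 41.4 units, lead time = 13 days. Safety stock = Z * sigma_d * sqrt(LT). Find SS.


Formula: SS = z * sigma_d * sqrt(LT)
sqrt(LT) = sqrt(13) = 3.6056
SS = 1.28 * 41.4 * 3.6056
SS = 191.1 units

191.1 units


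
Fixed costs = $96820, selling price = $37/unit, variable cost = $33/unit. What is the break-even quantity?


Formula: BEQ = Fixed Costs / (Price - Variable Cost)
Contribution margin = $37 - $33 = $4/unit
BEQ = ceil($96820 / $4/unit) = ceil(24205.0) = 24205 units

24205 units


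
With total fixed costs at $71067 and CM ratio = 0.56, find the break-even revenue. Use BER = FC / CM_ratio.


Formula: BER = Fixed Costs / Contribution Margin Ratio
BER = $71067 / 0.56
BER = $126905.36 (to the nearest cent)

$126905.36


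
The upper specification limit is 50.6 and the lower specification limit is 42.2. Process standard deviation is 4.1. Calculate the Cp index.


Cp = (50.6 - 42.2) / (6 * 4.1)

0.34


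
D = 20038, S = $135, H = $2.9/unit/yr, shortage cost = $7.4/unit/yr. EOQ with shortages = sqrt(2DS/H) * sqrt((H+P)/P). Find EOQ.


Formula: EOQ* = sqrt(2DS/H) * sqrt((H+P)/P)
Base EOQ = sqrt(2*20038*135/2.9) = 1365.87 units
Correction = sqrt((2.9+7.4)/7.4) = 1.17978
EOQ* = 1365.87 * 1.17978 = 1611.4 units

1611.4 units


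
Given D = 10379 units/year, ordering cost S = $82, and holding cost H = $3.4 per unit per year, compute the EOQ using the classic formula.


Formula: EOQ = sqrt(2 * D * S / H)
Numerator: 2 * 10379 * 82 = 1702156
2DS/H = 1702156 / 3.4 = 500634.1
EOQ = sqrt(500634.1) = 707.6 units

707.6 units


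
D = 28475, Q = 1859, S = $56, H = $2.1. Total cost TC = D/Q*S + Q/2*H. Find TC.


TC = 28475/1859 * 56 + 1859/2 * 2.1

$2809.72


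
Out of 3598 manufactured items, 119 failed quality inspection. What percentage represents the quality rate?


Formula: Quality Rate = Good Pieces / Total Pieces * 100
Good pieces = 3598 - 119 = 3479
QR = 3479 / 3598 * 100 = 96.7%

96.7%


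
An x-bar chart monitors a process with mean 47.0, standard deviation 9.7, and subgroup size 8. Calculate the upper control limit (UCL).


UCL = 47.0 + 3 * 9.7 / sqrt(8)

57.29


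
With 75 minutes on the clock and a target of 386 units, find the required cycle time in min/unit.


Formula: CT = Available Time / Number of Units
CT = 75 min / 386 units
CT = 0.19 min/unit

0.19 min/unit


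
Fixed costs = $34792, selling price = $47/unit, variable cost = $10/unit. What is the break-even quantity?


Formula: BEQ = Fixed Costs / (Price - Variable Cost)
Contribution margin = $47 - $10 = $37/unit
BEQ = ceil($34792 / $37/unit) = ceil(940.32) = 941 units

941 units


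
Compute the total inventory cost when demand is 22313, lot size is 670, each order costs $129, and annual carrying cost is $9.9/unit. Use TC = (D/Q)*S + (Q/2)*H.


TC = 22313/670 * 129 + 670/2 * 9.9

$7612.59


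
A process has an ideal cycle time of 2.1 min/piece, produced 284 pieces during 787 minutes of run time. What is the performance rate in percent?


Formula: Performance = (Ideal CT * Total Count) / Run Time * 100
Ideal output time = 2.1 * 284 = 596.4 min
Performance = 596.4 / 787 * 100 = 75.8%

75.8%


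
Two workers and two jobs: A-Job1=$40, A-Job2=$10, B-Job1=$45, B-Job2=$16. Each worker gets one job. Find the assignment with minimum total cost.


Option 1: A->1 + B->2 = $40 + $16 = $56
Option 2: A->2 + B->1 = $10 + $45 = $55
Min cost = min($56, $55) = $55

$55


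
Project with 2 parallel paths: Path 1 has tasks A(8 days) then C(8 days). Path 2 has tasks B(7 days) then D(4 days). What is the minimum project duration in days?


Path 1 = 8 + 8 = 16 days
Path 2 = 7 + 4 = 11 days
Duration = max(16, 11) = 16 days

16 days


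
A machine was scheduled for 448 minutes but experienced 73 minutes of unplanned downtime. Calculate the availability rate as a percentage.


Formula: Availability = (Planned Time - Downtime) / Planned Time * 100
Uptime = 448 - 73 = 375 min
Availability = 375 / 448 * 100 = 83.7%

83.7%


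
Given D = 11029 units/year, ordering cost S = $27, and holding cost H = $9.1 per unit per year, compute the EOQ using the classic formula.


Formula: EOQ = sqrt(2 * D * S / H)
Numerator: 2 * 11029 * 27 = 595566
2DS/H = 595566 / 9.1 = 65446.8
EOQ = sqrt(65446.8) = 255.8 units

255.8 units


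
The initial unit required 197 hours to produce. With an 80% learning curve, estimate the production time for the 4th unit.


Formula: T_n = T_1 * (learning_rate)^(log2(n)) where learning_rate = rate/100
Doublings = log2(4) = 2
T_n = 197 * 0.8^2
T_n = 197 * 0.64 = 126.1 hours

126.1 hours


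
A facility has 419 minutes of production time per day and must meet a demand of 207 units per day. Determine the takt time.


Formula: Takt Time = Available Production Time / Customer Demand
Takt = 419 min/day / 207 units/day
Takt = 2.02 min/unit

2.02 min/unit


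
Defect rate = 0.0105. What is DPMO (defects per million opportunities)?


DPMO = defect_rate * 1000000 = 0.0105 * 1000000

10500


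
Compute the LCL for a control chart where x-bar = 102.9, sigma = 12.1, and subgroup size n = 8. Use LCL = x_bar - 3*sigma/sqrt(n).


LCL = 102.9 - 3 * 12.1 / sqrt(8)

90.07


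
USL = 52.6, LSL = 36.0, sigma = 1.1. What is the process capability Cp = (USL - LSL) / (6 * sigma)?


Cp = (52.6 - 36.0) / (6 * 1.1)

2.52


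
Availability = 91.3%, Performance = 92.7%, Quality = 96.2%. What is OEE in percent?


Formula: OEE = Availability * Performance * Quality / 10000
A * P = 91.3% * 92.7% / 100 = 84.64%
OEE = 84.64% * 96.2% / 100 = 81.4%

81.4%


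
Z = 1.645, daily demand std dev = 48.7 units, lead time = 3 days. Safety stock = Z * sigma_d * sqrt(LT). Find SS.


Formula: SS = z * sigma_d * sqrt(LT)
sqrt(LT) = sqrt(3) = 1.7321
SS = 1.645 * 48.7 * 1.7321
SS = 138.8 units

138.8 units


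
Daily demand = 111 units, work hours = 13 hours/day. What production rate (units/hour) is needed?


Formula: Production Rate = Daily Demand / Available Hours
Rate = 111 units/day / 13 hours/day
Rate = 8.5 units/hour

8.5 units/hour


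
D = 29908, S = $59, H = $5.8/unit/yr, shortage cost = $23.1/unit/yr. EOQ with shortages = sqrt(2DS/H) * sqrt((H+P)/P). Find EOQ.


Formula: EOQ* = sqrt(2DS/H) * sqrt((H+P)/P)
Base EOQ = sqrt(2*29908*59/5.8) = 780.05 units
Correction = sqrt((5.8+23.1)/23.1) = 1.11852
EOQ* = 780.05 * 1.11852 = 872.5 units

872.5 units


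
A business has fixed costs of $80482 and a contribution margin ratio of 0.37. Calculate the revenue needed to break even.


Formula: BER = Fixed Costs / Contribution Margin Ratio
BER = $80482 / 0.37
BER = $217518.92 (to the nearest cent)

$217518.92


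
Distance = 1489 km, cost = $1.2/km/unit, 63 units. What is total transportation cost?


TC = dist * cost * units = 1489 * 1.2 * 63 = $112568.40

$112568.40


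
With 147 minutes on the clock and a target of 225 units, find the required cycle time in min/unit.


Formula: CT = Available Time / Number of Units
CT = 147 min / 225 units
CT = 0.65 min/unit

0.65 min/unit


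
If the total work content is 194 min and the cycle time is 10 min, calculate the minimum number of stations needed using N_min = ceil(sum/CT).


Formula: N_min = ceil(Sum of Task Times / Cycle Time)
N_min = ceil(194 min / 10 min) = ceil(19.4)
N_min = 20 stations

20


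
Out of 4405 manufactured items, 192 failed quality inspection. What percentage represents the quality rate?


Formula: Quality Rate = Good Pieces / Total Pieces * 100
Good pieces = 4405 - 192 = 4213
QR = 4213 / 4405 * 100 = 95.6%

95.6%


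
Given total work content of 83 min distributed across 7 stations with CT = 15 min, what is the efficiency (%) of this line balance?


Formula: Efficiency = Sum of Task Times / (N_stations * CT) * 100
Total station capacity = 7 stations * 15 min = 105 min
Efficiency = 83 / 105 * 100 = 79.0%

79.0%


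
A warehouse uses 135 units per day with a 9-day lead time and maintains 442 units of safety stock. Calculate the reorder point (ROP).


Formula: ROP = (Daily Demand * Lead Time) + Safety Stock
Demand during lead time = 135 * 9 = 1215 units
ROP = 1215 + 442 = 1657 units

1657 units


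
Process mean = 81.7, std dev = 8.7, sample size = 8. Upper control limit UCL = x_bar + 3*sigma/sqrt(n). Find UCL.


UCL = 81.7 + 3 * 8.7 / sqrt(8)

90.93


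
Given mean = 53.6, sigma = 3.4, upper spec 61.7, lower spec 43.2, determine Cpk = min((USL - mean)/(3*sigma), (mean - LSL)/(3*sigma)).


Cpu = (61.7 - 53.6) / (3 * 3.4) = 0.79
Cpl = (53.6 - 43.2) / (3 * 3.4) = 1.02
Cpk = min(0.79, 1.02) = 0.79

0.79


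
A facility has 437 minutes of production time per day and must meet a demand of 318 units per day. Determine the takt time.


Formula: Takt Time = Available Production Time / Customer Demand
Takt = 437 min/day / 318 units/day
Takt = 1.37 min/unit

1.37 min/unit


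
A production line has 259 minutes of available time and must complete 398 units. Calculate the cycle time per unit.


Formula: CT = Available Time / Number of Units
CT = 259 min / 398 units
CT = 0.65 min/unit

0.65 min/unit


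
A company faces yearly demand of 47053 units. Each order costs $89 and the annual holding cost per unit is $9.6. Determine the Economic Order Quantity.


Formula: EOQ = sqrt(2 * D * S / H)
Numerator: 2 * 47053 * 89 = 8375434
2DS/H = 8375434 / 9.6 = 872441.0
EOQ = sqrt(872441.0) = 934.0 units

934.0 units


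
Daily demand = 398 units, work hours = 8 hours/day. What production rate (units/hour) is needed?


Formula: Production Rate = Daily Demand / Available Hours
Rate = 398 units/day / 8 hours/day
Rate = 49.8 units/hour

49.8 units/hour


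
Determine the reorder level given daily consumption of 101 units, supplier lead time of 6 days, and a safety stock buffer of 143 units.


Formula: ROP = (Daily Demand * Lead Time) + Safety Stock
Demand during lead time = 101 * 6 = 606 units
ROP = 606 + 143 = 749 units

749 units


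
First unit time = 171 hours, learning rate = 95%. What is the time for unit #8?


Formula: T_n = T_1 * (learning_rate)^(log2(n)) where learning_rate = rate/100
Doublings = log2(8) = 3
T_n = 171 * 0.95^3
T_n = 171 * 0.8574 = 146.6 hours

146.6 hours


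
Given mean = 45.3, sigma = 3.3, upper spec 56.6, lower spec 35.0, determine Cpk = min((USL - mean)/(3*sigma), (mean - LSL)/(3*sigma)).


Cpu = (56.6 - 45.3) / (3 * 3.3) = 1.14
Cpl = (45.3 - 35.0) / (3 * 3.3) = 1.04
Cpk = min(1.14, 1.04) = 1.04

1.04


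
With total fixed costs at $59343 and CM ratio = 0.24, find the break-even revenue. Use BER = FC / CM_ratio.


Formula: BER = Fixed Costs / Contribution Margin Ratio
BER = $59343 / 0.24
BER = $247262.50 (to the nearest cent)

$247262.50


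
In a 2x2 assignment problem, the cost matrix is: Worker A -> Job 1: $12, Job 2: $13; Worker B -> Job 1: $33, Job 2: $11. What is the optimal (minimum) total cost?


Option 1: A->1 + B->2 = $12 + $11 = $23
Option 2: A->2 + B->1 = $13 + $33 = $46
Min cost = min($23, $46) = $23

$23


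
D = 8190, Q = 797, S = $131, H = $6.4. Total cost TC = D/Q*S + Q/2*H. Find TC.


TC = 8190/797 * 131 + 797/2 * 6.4

$3896.56


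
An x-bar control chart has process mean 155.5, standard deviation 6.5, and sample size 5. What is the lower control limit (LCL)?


LCL = 155.5 - 3 * 6.5 / sqrt(5)

146.78


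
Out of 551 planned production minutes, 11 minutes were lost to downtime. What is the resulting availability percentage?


Formula: Availability = (Planned Time - Downtime) / Planned Time * 100
Uptime = 551 - 11 = 540 min
Availability = 540 / 551 * 100 = 98.0%

98.0%


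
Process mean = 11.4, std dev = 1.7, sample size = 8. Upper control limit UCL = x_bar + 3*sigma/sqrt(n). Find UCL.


UCL = 11.4 + 3 * 1.7 / sqrt(8)

13.2


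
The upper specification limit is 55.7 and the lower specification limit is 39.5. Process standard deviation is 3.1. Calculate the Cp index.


Cp = (55.7 - 39.5) / (6 * 3.1)

0.87


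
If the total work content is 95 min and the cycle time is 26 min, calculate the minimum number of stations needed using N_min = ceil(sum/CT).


Formula: N_min = ceil(Sum of Task Times / Cycle Time)
N_min = ceil(95 min / 26 min) = ceil(3.6538)
N_min = 4 stations

4


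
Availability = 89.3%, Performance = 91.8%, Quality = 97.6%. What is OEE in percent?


Formula: OEE = Availability * Performance * Quality / 10000
A * P = 89.3% * 91.8% / 100 = 81.98%
OEE = 81.98% * 97.6% / 100 = 80.0%

80.0%


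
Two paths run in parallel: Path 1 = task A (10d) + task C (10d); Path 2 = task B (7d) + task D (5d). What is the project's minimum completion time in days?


Path 1 = 10 + 10 = 20 days
Path 2 = 7 + 5 = 12 days
Duration = max(20, 12) = 20 days

20 days


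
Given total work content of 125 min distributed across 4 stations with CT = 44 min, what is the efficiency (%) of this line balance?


Formula: Efficiency = Sum of Task Times / (N_stations * CT) * 100
Total station capacity = 4 stations * 44 min = 176 min
Efficiency = 125 / 176 * 100 = 71.0%

71.0%


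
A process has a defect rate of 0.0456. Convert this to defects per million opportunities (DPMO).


DPMO = defect_rate * 1000000 = 0.0456 * 1000000

45600


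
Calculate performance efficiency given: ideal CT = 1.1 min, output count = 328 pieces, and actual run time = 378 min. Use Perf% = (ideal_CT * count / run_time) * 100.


Formula: Performance = (Ideal CT * Total Count) / Run Time * 100
Ideal output time = 1.1 * 328 = 360.8 min
Performance = 360.8 / 378 * 100 = 95.4%

95.4%


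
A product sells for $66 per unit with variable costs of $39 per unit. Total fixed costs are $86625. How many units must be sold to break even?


Formula: BEQ = Fixed Costs / (Price - Variable Cost)
Contribution margin = $66 - $39 = $27/unit
BEQ = ceil($86625 / $27/unit) = ceil(3208.33) = 3209 units

3209 units


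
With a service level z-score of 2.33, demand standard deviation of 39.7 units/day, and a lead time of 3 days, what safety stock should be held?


Formula: SS = z * sigma_d * sqrt(LT)
sqrt(LT) = sqrt(3) = 1.7321
SS = 2.33 * 39.7 * 1.7321
SS = 160.2 units

160.2 units


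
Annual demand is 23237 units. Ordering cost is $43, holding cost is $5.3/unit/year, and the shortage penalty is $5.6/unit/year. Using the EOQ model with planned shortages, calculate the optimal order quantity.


Formula: EOQ* = sqrt(2DS/H) * sqrt((H+P)/P)
Base EOQ = sqrt(2*23237*43/5.3) = 614.05 units
Correction = sqrt((5.3+5.6)/5.6) = 1.39514
EOQ* = 614.05 * 1.39514 = 856.7 units

856.7 units


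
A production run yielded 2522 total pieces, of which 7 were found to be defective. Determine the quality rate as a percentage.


Formula: Quality Rate = Good Pieces / Total Pieces * 100
Good pieces = 2522 - 7 = 2515
QR = 2515 / 2522 * 100 = 99.7%

99.7%


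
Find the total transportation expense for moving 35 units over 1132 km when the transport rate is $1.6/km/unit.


TC = dist * cost * units = 1132 * 1.6 * 35 = $63392.00

$63392.00


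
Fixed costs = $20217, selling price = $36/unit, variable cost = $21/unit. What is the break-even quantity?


Formula: BEQ = Fixed Costs / (Price - Variable Cost)
Contribution margin = $36 - $21 = $15/unit
BEQ = ceil($20217 / $15/unit) = ceil(1347.8) = 1348 units

1348 units


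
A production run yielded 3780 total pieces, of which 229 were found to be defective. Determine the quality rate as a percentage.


Formula: Quality Rate = Good Pieces / Total Pieces * 100
Good pieces = 3780 - 229 = 3551
QR = 3551 / 3780 * 100 = 93.9%

93.9%


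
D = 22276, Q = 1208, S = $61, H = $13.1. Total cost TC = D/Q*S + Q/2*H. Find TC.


TC = 22276/1208 * 61 + 1208/2 * 13.1

$9037.26


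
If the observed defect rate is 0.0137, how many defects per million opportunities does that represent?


DPMO = defect_rate * 1000000 = 0.0137 * 1000000

13700


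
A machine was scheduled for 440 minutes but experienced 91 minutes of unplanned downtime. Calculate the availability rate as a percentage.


Formula: Availability = (Planned Time - Downtime) / Planned Time * 100
Uptime = 440 - 91 = 349 min
Availability = 349 / 440 * 100 = 79.3%

79.3%


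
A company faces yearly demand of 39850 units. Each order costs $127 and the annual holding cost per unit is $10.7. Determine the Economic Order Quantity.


Formula: EOQ = sqrt(2 * D * S / H)
Numerator: 2 * 39850 * 127 = 10121900
2DS/H = 10121900 / 10.7 = 945972.0
EOQ = sqrt(945972.0) = 972.6 units

972.6 units


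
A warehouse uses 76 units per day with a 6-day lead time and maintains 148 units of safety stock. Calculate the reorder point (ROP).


Formula: ROP = (Daily Demand * Lead Time) + Safety Stock
Demand during lead time = 76 * 6 = 456 units
ROP = 456 + 148 = 604 units

604 units


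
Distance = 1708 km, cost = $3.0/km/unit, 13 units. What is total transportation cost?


TC = dist * cost * units = 1708 * 3.0 * 13 = $66612.00

$66612.00


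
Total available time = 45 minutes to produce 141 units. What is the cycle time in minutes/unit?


Formula: CT = Available Time / Number of Units
CT = 45 min / 141 units
CT = 0.32 min/unit

0.32 min/unit


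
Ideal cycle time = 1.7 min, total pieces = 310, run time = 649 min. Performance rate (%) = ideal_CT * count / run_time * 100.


Formula: Performance = (Ideal CT * Total Count) / Run Time * 100
Ideal output time = 1.7 * 310 = 527.0 min
Performance = 527.0 / 649 * 100 = 81.2%

81.2%


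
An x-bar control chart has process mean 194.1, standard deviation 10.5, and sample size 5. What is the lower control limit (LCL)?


LCL = 194.1 - 3 * 10.5 / sqrt(5)

180.01


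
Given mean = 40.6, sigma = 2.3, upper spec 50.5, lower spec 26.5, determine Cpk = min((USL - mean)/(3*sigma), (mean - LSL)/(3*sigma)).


Cpu = (50.5 - 40.6) / (3 * 2.3) = 1.43
Cpl = (40.6 - 26.5) / (3 * 2.3) = 2.04
Cpk = min(1.43, 2.04) = 1.43

1.43


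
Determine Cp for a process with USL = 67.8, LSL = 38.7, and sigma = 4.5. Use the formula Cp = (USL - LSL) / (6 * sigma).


Cp = (67.8 - 38.7) / (6 * 4.5)

1.08


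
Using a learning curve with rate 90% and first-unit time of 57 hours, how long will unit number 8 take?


Formula: T_n = T_1 * (learning_rate)^(log2(n)) where learning_rate = rate/100
Doublings = log2(8) = 3
T_n = 57 * 0.9^3
T_n = 57 * 0.729 = 41.6 hours

41.6 hours


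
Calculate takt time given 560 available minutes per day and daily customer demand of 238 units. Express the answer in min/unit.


Formula: Takt Time = Available Production Time / Customer Demand
Takt = 560 min/day / 238 units/day
Takt = 2.35 min/unit

2.35 min/unit


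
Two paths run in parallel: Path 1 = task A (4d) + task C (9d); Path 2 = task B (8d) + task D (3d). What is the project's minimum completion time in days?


Path 1 = 4 + 9 = 13 days
Path 2 = 8 + 3 = 11 days
Duration = max(13, 11) = 13 days

13 days


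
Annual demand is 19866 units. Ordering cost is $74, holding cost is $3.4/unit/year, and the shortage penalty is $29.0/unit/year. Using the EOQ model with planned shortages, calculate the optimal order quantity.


Formula: EOQ* = sqrt(2DS/H) * sqrt((H+P)/P)
Base EOQ = sqrt(2*19866*74/3.4) = 929.92 units
Correction = sqrt((3.4+29.0)/29.0) = 1.057
EOQ* = 929.92 * 1.057 = 982.9 units

982.9 units


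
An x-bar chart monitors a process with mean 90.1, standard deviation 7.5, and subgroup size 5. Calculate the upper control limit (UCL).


UCL = 90.1 + 3 * 7.5 / sqrt(5)

100.16


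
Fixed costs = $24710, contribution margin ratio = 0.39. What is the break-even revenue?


Formula: BER = Fixed Costs / Contribution Margin Ratio
BER = $24710 / 0.39
BER = $63358.97 (to the nearest cent)

$63358.97


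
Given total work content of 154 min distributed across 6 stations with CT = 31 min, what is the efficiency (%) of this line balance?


Formula: Efficiency = Sum of Task Times / (N_stations * CT) * 100
Total station capacity = 6 stations * 31 min = 186 min
Efficiency = 154 / 186 * 100 = 82.8%

82.8%


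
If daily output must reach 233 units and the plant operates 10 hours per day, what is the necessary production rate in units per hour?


Formula: Production Rate = Daily Demand / Available Hours
Rate = 233 units/day / 10 hours/day
Rate = 23.3 units/hour

23.3 units/hour


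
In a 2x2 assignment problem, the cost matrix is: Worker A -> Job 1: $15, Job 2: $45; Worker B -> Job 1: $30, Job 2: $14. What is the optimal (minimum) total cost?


Option 1: A->1 + B->2 = $15 + $14 = $29
Option 2: A->2 + B->1 = $45 + $30 = $75
Min cost = min($29, $75) = $29

$29


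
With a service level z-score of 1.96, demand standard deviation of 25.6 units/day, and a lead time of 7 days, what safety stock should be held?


Formula: SS = z * sigma_d * sqrt(LT)
sqrt(LT) = sqrt(7) = 2.6458
SS = 1.96 * 25.6 * 2.6458
SS = 132.8 units

132.8 units


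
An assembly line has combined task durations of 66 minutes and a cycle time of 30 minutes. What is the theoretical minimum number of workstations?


Formula: N_min = ceil(Sum of Task Times / Cycle Time)
N_min = ceil(66 min / 30 min) = ceil(2.2)
N_min = 3 stations

3


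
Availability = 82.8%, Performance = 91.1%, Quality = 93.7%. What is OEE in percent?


Formula: OEE = Availability * Performance * Quality / 10000
A * P = 82.8% * 91.1% / 100 = 75.43%
OEE = 75.43% * 93.7% / 100 = 70.7%

70.7%


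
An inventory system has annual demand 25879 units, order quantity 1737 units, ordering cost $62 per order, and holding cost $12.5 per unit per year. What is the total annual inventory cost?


TC = 25879/1737 * 62 + 1737/2 * 12.5

$11779.97


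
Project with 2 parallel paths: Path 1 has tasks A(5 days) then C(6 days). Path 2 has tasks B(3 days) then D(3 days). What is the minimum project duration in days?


Path 1 = 5 + 6 = 11 days
Path 2 = 3 + 3 = 6 days
Duration = max(11, 6) = 11 days

11 days


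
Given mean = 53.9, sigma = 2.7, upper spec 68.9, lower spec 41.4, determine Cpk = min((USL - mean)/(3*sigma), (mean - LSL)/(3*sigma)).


Cpu = (68.9 - 53.9) / (3 * 2.7) = 1.85
Cpl = (53.9 - 41.4) / (3 * 2.7) = 1.54
Cpk = min(1.85, 1.54) = 1.54

1.54


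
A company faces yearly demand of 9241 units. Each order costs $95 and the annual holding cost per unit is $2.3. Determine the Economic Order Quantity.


Formula: EOQ = sqrt(2 * D * S / H)
Numerator: 2 * 9241 * 95 = 1755790
2DS/H = 1755790 / 2.3 = 763387.0
EOQ = sqrt(763387.0) = 873.7 units

873.7 units


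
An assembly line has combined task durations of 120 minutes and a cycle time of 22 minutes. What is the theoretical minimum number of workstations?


Formula: N_min = ceil(Sum of Task Times / Cycle Time)
N_min = ceil(120 min / 22 min) = ceil(5.4545)
N_min = 6 stations

6


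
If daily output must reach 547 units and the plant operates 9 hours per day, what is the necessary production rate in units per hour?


Formula: Production Rate = Daily Demand / Available Hours
Rate = 547 units/day / 9 hours/day
Rate = 60.8 units/hour

60.8 units/hour


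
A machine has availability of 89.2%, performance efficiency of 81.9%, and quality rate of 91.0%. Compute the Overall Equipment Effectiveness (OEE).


Formula: OEE = Availability * Performance * Quality / 10000
A * P = 89.2% * 81.9% / 100 = 73.05%
OEE = 73.05% * 91.0% / 100 = 66.5%

66.5%


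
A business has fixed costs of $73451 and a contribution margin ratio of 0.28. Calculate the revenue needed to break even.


Formula: BER = Fixed Costs / Contribution Margin Ratio
BER = $73451 / 0.28
BER = $262325.00 (to the nearest cent)

$262325.00


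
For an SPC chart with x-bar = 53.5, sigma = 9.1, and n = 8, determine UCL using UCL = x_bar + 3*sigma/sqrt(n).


UCL = 53.5 + 3 * 9.1 / sqrt(8)

63.15


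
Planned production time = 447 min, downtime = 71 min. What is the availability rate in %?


Formula: Availability = (Planned Time - Downtime) / Planned Time * 100
Uptime = 447 - 71 = 376 min
Availability = 376 / 447 * 100 = 84.1%

84.1%


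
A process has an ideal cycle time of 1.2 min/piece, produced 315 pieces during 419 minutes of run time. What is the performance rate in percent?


Formula: Performance = (Ideal CT * Total Count) / Run Time * 100
Ideal output time = 1.2 * 315 = 378.0 min
Performance = 378.0 / 419 * 100 = 90.2%

90.2%


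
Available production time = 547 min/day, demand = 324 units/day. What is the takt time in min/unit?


Formula: Takt Time = Available Production Time / Customer Demand
Takt = 547 min/day / 324 units/day
Takt = 1.69 min/unit

1.69 min/unit


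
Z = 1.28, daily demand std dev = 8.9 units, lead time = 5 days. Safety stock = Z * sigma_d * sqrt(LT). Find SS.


Formula: SS = z * sigma_d * sqrt(LT)
sqrt(LT) = sqrt(5) = 2.2361
SS = 1.28 * 8.9 * 2.2361
SS = 25.5 units

25.5 units


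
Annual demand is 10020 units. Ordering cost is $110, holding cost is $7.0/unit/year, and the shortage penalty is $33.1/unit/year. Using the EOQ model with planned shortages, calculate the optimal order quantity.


Formula: EOQ* = sqrt(2DS/H) * sqrt((H+P)/P)
Base EOQ = sqrt(2*10020*110/7.0) = 561.17 units
Correction = sqrt((7.0+33.1)/33.1) = 1.10067
EOQ* = 561.17 * 1.10067 = 617.7 units

617.7 units


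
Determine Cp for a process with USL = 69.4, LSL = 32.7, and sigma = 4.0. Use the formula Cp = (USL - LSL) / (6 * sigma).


Cp = (69.4 - 32.7) / (6 * 4.0)

1.53


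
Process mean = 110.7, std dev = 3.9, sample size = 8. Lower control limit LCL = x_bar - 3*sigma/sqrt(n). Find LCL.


LCL = 110.7 - 3 * 3.9 / sqrt(8)

106.56


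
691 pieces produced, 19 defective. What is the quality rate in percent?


Formula: Quality Rate = Good Pieces / Total Pieces * 100
Good pieces = 691 - 19 = 672
QR = 672 / 691 * 100 = 97.3%

97.3%


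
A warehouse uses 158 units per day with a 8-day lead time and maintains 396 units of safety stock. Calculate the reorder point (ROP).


Formula: ROP = (Daily Demand * Lead Time) + Safety Stock
Demand during lead time = 158 * 8 = 1264 units
ROP = 1264 + 396 = 1660 units

1660 units


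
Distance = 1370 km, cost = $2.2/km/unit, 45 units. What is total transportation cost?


TC = dist * cost * units = 1370 * 2.2 * 45 = $135630.00

$135630.00


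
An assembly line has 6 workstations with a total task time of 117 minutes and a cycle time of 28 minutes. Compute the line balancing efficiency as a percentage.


Formula: Efficiency = Sum of Task Times / (N_stations * CT) * 100
Total station capacity = 6 stations * 28 min = 168 min
Efficiency = 117 / 168 * 100 = 69.6%

69.6%


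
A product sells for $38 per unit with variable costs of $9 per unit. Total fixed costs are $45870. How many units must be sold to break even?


Formula: BEQ = Fixed Costs / (Price - Variable Cost)
Contribution margin = $38 - $9 = $29/unit
BEQ = ceil($45870 / $29/unit) = ceil(1581.72) = 1582 units

1582 units


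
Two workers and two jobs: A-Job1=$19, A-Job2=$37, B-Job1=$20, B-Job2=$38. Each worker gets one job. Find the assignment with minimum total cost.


Option 1: A->1 + B->2 = $19 + $38 = $57
Option 2: A->2 + B->1 = $37 + $20 = $57
Min cost = min($57, $57) = $57

$57


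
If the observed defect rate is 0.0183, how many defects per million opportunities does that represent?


DPMO = defect_rate * 1000000 = 0.0183 * 1000000

18300


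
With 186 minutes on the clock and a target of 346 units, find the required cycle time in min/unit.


Formula: CT = Available Time / Number of Units
CT = 186 min / 346 units
CT = 0.54 min/unit

0.54 min/unit
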